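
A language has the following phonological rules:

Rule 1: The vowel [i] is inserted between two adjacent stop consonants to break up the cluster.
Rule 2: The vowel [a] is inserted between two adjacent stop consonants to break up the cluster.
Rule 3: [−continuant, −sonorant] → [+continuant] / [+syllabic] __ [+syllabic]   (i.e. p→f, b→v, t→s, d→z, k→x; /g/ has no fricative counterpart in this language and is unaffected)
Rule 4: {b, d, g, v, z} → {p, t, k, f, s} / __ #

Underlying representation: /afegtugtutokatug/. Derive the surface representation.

Rule 1 (stop-cluster i-epenthesis): /g/ and /t/ form a stop–stop cluster, so [i] is inserted between them. /g/ and /t/ form a stop–stop cluster, so [i] is inserted between them. /afegtugtutokatug/ → afegitugitutokatug.
Rule 2 (stop-cluster a-epenthesis): no segment meets the environment; /afegitugitutokatug/ is unchanged.
Rule 3 (intervocalic spirantization): /t/ is a stop between vowels /i/ and /u/, so it spirantizes to the fricative [s]. /t/ is a stop between vowels /i/ and /u/, so it spirantizes to the fricative [s]. /t/ is a stop between vowels /u/ and /o/, so it spirantizes to the fricative [s]. /k/ is a stop between vowels /o/ and /a/, so it spirantizes to the fricative [x]. /t/ is a stop between vowels /a/ and /u/, so it spirantizes to the fricative [s]. /afegitugitutokatug/ → afegisugisusoxasug.
Rule 4 (final devoicing): /g/ is a voiced obstruent in word-final position, so it devoices to [k]. /afegisugisusoxasug/ → afegisugisusoxasuk.

afegisugisusoxasuk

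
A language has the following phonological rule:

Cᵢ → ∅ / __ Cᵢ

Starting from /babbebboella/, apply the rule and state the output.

/bb/ is a geminate; the first /b/ deletes.
/bb/ is a geminate; the first /b/ deletes.
/ll/ is a geminate; the first /l/ deletes.
Surface form: [babeboela].

babeboela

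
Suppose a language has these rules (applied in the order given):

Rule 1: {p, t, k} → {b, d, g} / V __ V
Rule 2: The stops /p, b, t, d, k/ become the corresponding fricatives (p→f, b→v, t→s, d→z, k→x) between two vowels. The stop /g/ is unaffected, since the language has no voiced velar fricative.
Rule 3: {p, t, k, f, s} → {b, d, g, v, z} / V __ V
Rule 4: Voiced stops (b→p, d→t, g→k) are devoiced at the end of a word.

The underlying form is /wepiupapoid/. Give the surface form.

Rule 1 (intervocalic voicing): /p/ is a voiceless stop between vowels /e/ and /i/, so it voices to [b]. /p/ is a voiceless stop between vowels /u/ and /a/, so it voices to [b]. /p/ is a voiceless stop between vowels /a/ and /o/, so it voices to [b]. /wepiupapoid/ → webiubaboid.
Rule 2 (intervocalic spirantization): /b/ is a stop between vowels /e/ and /i/, so it spirantizes to the fricative [v]. /b/ is a stop between vowels /u/ and /a/, so it spirantizes to the fricative [v]. /b/ is a stop between vowels /a/ and /o/, so it spirantizes to the fricative [v]. /webiubaboid/ → weviuvavoid.
Rule 3 (intervocalic voicing): no segment meets the environment; /weviuvavoid/ is unchanged.
Rule 4 (final devoicing): /d/ is a voiced stop in word-final position, so it devoices to [t]. /weviuvavoid/ → weviuvavoit.

weviuvavoit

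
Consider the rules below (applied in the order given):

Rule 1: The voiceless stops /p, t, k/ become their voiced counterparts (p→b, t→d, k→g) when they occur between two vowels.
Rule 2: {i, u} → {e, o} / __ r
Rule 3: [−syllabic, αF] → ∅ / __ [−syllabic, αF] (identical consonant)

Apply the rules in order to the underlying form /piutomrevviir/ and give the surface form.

Rule 1 (intervocalic voicing): /t/ is a voiceless stop between vowels /u/ and /o/, so it voices to [d]. /piutomrevviir/ → piudomrevviir.
Rule 2 (pre-rhotic lowering): /i/ is a high vowel immediately before /r/, so it lowers to [e]. /piudomrevviir/ → piudomrevvier.
Rule 3 (degemination): /vv/ is a geminate; the first /v/ deletes. /piudomrevvier/ → piudomrevier.

piudomrevier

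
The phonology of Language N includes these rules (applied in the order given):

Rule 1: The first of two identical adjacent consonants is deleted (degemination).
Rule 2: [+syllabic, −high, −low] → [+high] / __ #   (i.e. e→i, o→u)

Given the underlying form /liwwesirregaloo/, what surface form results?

liwesiregalou

Rule 1 (degemination): /ww/ is a geminate; the first /w/ deletes. /rr/ is a geminate; the first /r/ deletes. /liwwesirregaloo/ → liwesiregaloo.
Rule 2 (final vowel raising): /o/ is a mid vowel in word-final position, so it raises to [u]. /liwesiregaloo/ → liwesiregalou.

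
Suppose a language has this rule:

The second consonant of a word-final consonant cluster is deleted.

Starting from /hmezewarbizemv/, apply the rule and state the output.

/v/ is the second consonant of a word-final cluster /mv/, so it deletes.
Surface form: [hmezewarbizem].

hmezewarbizem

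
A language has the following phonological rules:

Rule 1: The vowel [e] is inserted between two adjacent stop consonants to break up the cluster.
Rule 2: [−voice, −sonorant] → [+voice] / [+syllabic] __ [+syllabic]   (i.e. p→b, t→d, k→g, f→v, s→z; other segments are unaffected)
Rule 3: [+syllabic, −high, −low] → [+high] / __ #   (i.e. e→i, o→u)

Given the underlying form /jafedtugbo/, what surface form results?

Rule 1 (stop-cluster e-epenthesis): /d/ and /t/ form a stop–stop cluster, so [e] is inserted between them. /g/ and /b/ form a stop–stop cluster, so [e] is inserted between them. /jafedtugbo/ → jafedetugebo.
Rule 2 (intervocalic voicing): /f/ is a voiceless obstruent between vowels /a/ and /e/, so it voices to [v]. /t/ is a voiceless obstruent between vowels /e/ and /u/, so it voices to [d]. /jafedetugebo/ → javededugebo.
Rule 3 (final vowel raising): /o/ is a mid vowel in word-final position, so it raises to [u]. /javededugebo/ → javededugebu.

javededugebu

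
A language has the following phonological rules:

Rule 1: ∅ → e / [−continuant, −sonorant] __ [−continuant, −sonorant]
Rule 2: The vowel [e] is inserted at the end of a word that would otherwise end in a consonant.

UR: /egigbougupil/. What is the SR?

Rule 1 (stop-cluster e-epenthesis): /g/ and /b/ form a stop–stop cluster, so [e] is inserted between them. /egigbougupil/ → egigebougupil.
Rule 2 (final e-epenthesis): the form ends in the consonant /l/, so [e] is inserted word-finally. /egigebougupil/ → egigebougupile.

egigebougupile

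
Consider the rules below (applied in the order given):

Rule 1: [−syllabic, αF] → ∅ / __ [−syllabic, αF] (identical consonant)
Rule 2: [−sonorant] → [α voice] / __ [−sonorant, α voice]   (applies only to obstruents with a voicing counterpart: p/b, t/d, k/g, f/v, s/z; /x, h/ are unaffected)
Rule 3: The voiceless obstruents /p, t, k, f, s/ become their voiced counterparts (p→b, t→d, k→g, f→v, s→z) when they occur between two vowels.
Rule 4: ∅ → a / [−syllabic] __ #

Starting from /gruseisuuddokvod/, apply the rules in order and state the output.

Rule 1 (degemination): /dd/ is a geminate; the first /d/ deletes. /gruseisuuddokvod/ → gruseisuudokvod.
Rule 2 (regressive voicing assimilation): /k/ precedes the voiced obstruent /v/, so it voices to [g] by assimilation. /gruseisuudokvod/ → gruseisuudogvod.
Rule 3 (intervocalic voicing): /s/ is a voiceless obstruent between vowels /u/ and /e/, so it voices to [z]. /s/ is a voiceless obstruent between vowels /i/ and /u/, so it voices to [z]. /gruseisuudogvod/ → gruzeizuudogvod.
Rule 4 (final a-epenthesis): the form ends in the consonant /d/, so [a] is inserted word-finally. /gruzeizuudogvod/ → gruzeizuudogvoda.

gruzeizuudogvoda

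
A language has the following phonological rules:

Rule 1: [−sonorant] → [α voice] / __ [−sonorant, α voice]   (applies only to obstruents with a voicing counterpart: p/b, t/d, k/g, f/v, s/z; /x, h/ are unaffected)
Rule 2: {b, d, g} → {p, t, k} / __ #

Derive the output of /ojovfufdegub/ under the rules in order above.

ojoffuvdegup

Rule 1 (regressive voicing assimilation): /v/ precedes the voiceless obstruent /f/, so it devoices to [f] by assimilation. /f/ precedes the voiced obstruent /d/, so it voices to [v] by assimilation. /ojovfufdegub/ → ojoffuvdegub.
Rule 2 (final devoicing): /b/ is a voiced stop in word-final position, so it devoices to [p]. /ojoffuvdegub/ → ojoffuvdegup.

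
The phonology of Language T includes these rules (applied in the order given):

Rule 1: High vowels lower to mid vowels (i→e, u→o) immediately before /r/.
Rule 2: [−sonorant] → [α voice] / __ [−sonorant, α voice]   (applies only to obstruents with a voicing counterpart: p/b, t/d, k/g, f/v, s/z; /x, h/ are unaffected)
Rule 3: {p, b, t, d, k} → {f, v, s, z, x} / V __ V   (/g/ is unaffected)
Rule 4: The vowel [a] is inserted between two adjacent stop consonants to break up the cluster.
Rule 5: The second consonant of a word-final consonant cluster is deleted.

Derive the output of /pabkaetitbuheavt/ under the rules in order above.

Rule 1 (pre-rhotic lowering): no segment meets the environment; /pabkaetitbuheavt/ is unchanged.
Rule 2 (regressive voicing assimilation): /b/ precedes the voiceless obstruent /k/, so it devoices to [p] by assimilation. /t/ precedes the voiced obstruent /b/, so it voices to [d] by assimilation. /v/ precedes the voiceless obstruent /t/, so it devoices to [f] by assimilation. /pabkaetitbuheavt/ → papkaetidbuheaft.
Rule 3 (intervocalic spirantization): /t/ is a stop between vowels /e/ and /i/, so it spirantizes to the fricative [s]. /papkaetidbuheaft/ → papkaesidbuheaft.
Rule 4 (stop-cluster a-epenthesis): /p/ and /k/ form a stop–stop cluster, so [a] is inserted between them. /d/ and /b/ form a stop–stop cluster, so [a] is inserted between them. /papkaesidbuheaft/ → papakaesidabuheaft.
Rule 5 (final cluster simplification): /t/ is the second consonant of a word-final cluster /ft/, so it deletes. /papakaesidabuheaft/ → papakaesidabuheaf.

papakaesidabuheaf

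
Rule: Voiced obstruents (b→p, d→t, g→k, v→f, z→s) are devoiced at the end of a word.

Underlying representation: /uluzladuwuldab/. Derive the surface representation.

uluzladuwuldap

Scanning /uluzladuwuldab/: /z/ at position 4 is not in the conditioning environment; /d/ at position 7 is not in the conditioning environment; /d/ at position 12 is not in the conditioning environment; /b/ is a voiced obstruent in word-final position, so it devoices to [p].
Result: [uluzladuwuldap].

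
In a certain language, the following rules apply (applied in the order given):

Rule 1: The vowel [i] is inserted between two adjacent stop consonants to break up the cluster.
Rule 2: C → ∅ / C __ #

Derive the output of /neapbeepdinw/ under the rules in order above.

neapibeepidin

Rule 1 (stop-cluster i-epenthesis): /p/ and /b/ form a stop–stop cluster, so [i] is inserted between them. /p/ and /d/ form a stop–stop cluster, so [i] is inserted between them. /neapbeepdinw/ → neapibeepidinw.
Rule 2 (final cluster simplification): /w/ is the second consonant of a word-final cluster /nw/, so it deletes. /neapibeepidinw/ → neapibeepidin.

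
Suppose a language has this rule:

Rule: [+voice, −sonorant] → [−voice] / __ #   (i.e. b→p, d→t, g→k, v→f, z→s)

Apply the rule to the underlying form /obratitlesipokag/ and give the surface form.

obratitlesipokak

Scanning /obratitlesipokag/: /b/ at position 2 is not in the conditioning environment; /g/ is a voiced obstruent in word-final position, so it devoices to [k].
Result: [obratitlesipokak].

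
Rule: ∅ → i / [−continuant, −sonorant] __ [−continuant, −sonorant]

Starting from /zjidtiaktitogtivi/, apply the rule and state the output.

zjiditiakititogitivi

/d/ and /t/ form a stop–stop cluster, so [i] is inserted between them.
/k/ and /t/ form a stop–stop cluster, so [i] is inserted between them.
/g/ and /t/ form a stop–stop cluster, so [i] is inserted between them.
Surface form: [zjiditiakititogitivi].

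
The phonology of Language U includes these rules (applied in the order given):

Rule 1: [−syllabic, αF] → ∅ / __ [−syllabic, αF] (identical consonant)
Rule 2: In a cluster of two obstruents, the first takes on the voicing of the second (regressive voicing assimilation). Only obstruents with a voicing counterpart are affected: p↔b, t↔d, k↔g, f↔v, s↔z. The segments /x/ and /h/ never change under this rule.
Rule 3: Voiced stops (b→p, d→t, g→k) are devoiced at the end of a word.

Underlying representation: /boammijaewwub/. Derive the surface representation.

boamijaewup

Rule 1 (degemination): /mm/ is a geminate; the first /m/ deletes. /ww/ is a geminate; the first /w/ deletes. /boammijaewwub/ → boamijaewub.
Rule 2 (regressive voicing assimilation): no segment meets the environment; /boamijaewub/ is unchanged.
Rule 3 (final devoicing): /b/ is a voiced stop in word-final position, so it devoices to [p]. /boamijaewub/ → boamijaewup.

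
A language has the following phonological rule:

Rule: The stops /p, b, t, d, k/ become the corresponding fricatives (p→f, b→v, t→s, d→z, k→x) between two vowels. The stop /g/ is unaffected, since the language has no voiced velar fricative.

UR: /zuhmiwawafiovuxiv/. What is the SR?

zuhmiwawafiovuxiv

No segment of /zuhmiwawafiovuxiv/ meets the structural description of the rule, so the form surfaces unchanged.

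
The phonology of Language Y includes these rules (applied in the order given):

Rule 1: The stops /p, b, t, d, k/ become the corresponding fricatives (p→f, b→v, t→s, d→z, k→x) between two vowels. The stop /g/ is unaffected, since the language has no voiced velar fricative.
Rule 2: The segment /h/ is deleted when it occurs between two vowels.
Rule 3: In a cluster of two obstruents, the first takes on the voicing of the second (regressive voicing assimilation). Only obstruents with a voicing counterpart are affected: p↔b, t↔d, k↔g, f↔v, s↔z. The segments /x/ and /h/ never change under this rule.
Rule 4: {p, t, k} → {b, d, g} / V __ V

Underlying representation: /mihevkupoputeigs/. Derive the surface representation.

Rule 1 (intervocalic spirantization): /p/ is a stop between vowels /u/ and /o/, so it spirantizes to the fricative [f]. /p/ is a stop between vowels /o/ and /u/, so it spirantizes to the fricative [f]. /t/ is a stop between vowels /u/ and /e/, so it spirantizes to the fricative [s]. /mihevkupoputeigs/ → mihevkufofuseigs.
Rule 2 (intervocalic h-deletion): /h/ occurs between vowels /i/ and /e/, so it deletes. /mihevkufofuseigs/ → mievkufofuseigs.
Rule 3 (regressive voicing assimilation): /v/ precedes the voiceless obstruent /k/, so it devoices to [f] by assimilation. /g/ precedes the voiceless obstruent /s/, so it devoices to [k] by assimilation. /mievkufofuseigs/ → miefkufofuseiks.
Rule 4 (intervocalic voicing): no segment meets the environment; /miefkufofuseiks/ is unchanged.

miefkufofuseiks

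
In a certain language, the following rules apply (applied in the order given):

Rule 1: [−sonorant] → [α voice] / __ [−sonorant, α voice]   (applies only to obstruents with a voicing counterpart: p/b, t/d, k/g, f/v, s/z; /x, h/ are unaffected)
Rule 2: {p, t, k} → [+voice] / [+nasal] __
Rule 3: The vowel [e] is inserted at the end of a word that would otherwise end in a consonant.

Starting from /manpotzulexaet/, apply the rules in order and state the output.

Rule 1 (regressive voicing assimilation): /t/ precedes the voiced obstruent /z/, so it voices to [d] by assimilation. /manpotzulexaet/ → manpodzulexaet.
Rule 2 (post-nasal voicing): /p/ is a voiceless stop immediately after the nasal /n/, so it voices to [b]. /manpodzulexaet/ → manbodzulexaet.
Rule 3 (final e-epenthesis): the form ends in the consonant /t/, so [e] is inserted word-finally. /manbodzulexaet/ → manbodzulexaete.

manbodzulexaete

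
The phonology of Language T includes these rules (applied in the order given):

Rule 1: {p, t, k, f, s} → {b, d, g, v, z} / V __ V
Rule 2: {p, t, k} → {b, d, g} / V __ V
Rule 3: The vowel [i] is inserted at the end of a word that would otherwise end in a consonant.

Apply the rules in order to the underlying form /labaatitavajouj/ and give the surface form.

Rule 1 (intervocalic voicing): /t/ is a voiceless obstruent between vowels /a/ and /i/, so it voices to [d]. /t/ is a voiceless obstruent between vowels /i/ and /a/, so it voices to [d]. /labaatitavajouj/ → labaadidavajouj.
Rule 2 (intervocalic voicing): no segment meets the environment; /labaadidavajouj/ is unchanged.
Rule 3 (final i-epenthesis): the form ends in the consonant /j/, so [i] is inserted word-finally. /labaadidavajouj/ → labaadidavajouji.

labaadidavajouji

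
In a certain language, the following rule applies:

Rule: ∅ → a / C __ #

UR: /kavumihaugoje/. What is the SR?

kavumihaugoje

No segment of /kavumihaugoje/ meets the structural description of the rule, so the form surfaces unchanged.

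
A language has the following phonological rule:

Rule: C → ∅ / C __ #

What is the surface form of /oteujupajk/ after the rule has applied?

oteujupaj

/k/ is the second consonant of a word-final cluster /jk/, so it deletes.
The other instances of /t/, /j/, /p/ do not occur in the required environment and remain unchanged.
Surface form: [oteujupaj].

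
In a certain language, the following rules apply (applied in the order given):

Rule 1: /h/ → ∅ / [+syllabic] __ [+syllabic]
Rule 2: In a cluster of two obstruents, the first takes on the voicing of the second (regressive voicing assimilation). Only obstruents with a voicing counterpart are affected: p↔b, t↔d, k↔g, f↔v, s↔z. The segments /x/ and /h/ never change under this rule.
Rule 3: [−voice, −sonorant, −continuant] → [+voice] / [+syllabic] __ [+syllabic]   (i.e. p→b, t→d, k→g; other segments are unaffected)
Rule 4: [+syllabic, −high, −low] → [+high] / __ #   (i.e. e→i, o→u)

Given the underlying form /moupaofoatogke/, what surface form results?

Rule 1 (intervocalic h-deletion): no segment meets the environment; /moupaofoatogke/ is unchanged.
Rule 2 (regressive voicing assimilation): /g/ precedes the voiceless obstruent /k/, so it devoices to [k] by assimilation. /moupaofoatogke/ → moupaofoatokke.
Rule 3 (intervocalic voicing): /p/ is a voiceless stop between vowels /u/ and /a/, so it voices to [b]. /t/ is a voiceless stop between vowels /a/ and /o/, so it voices to [d]. /moupaofoatokke/ → moubaofoadokke.
Rule 4 (final vowel raising): /e/ is a mid vowel in word-final position, so it raises to [i]. /moubaofoadokke/ → moubaofoadokki.

moubaofoadokki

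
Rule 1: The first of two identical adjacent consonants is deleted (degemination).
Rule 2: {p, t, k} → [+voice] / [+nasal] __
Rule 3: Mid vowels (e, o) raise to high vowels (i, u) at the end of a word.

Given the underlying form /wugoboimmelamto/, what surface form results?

Rule 1 (degemination): /mm/ is a geminate; the first /m/ deletes. /wugoboimmelamto/ → wugoboimelamto.
Rule 2 (post-nasal voicing): /t/ is a voiceless stop immediately after the nasal /m/, so it voices to [d]. /wugoboimelamto/ → wugoboimelamdo.
Rule 3 (final vowel raising): /o/ is a mid vowel in word-final position, so it raises to [u]. /wugoboimelamdo/ → wugoboimelamdu.

wugoboimelamdu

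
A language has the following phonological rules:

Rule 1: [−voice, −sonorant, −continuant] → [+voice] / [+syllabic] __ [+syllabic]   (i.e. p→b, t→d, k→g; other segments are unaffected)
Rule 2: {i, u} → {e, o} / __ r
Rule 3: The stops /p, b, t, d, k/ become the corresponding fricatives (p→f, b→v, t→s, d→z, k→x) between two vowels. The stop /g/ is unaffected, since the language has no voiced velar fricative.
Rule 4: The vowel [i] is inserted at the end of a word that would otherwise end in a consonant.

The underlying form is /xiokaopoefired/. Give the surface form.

Rule 1 (intervocalic voicing): /k/ is a voiceless stop between vowels /o/ and /a/, so it voices to [g]. /p/ is a voiceless stop between vowels /o/ and /o/, so it voices to [b]. /xiokaopoefired/ → xiogaoboefired.
Rule 2 (pre-rhotic lowering): /i/ is a high vowel immediately before /r/, so it lowers to [e]. /xiogaoboefired/ → xiogaoboefered.
Rule 3 (intervocalic spirantization): /b/ is a stop between vowels /o/ and /o/, so it spirantizes to the fricative [v]. /xiogaoboefered/ → xiogaovoefered.
Rule 4 (final i-epenthesis): the form ends in the consonant /d/, so [i] is inserted word-finally. /xiogaovoefered/ → xiogaovoeferedi.

xiogaovoeferedi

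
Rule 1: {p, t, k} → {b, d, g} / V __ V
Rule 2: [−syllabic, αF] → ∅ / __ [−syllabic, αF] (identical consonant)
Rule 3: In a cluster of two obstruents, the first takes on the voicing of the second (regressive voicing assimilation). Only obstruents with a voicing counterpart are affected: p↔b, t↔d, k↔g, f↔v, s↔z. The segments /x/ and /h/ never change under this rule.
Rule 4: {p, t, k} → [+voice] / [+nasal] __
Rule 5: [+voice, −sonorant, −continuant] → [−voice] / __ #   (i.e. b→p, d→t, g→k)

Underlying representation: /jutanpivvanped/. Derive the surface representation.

Rule 1 (intervocalic voicing): /t/ is a voiceless stop between vowels /u/ and /a/, so it voices to [d]. /jutanpivvanped/ → judanpivvanped.
Rule 2 (degemination): /vv/ is a geminate; the first /v/ deletes. /judanpivvanped/ → judanpivanped.
Rule 3 (regressive voicing assimilation): no segment meets the environment; /judanpivanped/ is unchanged.
Rule 4 (post-nasal voicing): /p/ is a voiceless stop immediately after the nasal /n/, so it voices to [b]. /p/ is a voiceless stop immediately after the nasal /n/, so it voices to [b]. /judanpivanped/ → judanbivanbed.
Rule 5 (final devoicing): /d/ is a voiced stop in word-final position, so it devoices to [t]. /judanbivanbed/ → judanbivanbet.

judanbivanbet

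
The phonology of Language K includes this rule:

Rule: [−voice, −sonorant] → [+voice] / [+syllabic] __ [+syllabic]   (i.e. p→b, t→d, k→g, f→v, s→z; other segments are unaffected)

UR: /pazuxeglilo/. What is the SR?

pazuxeglilo

No segment of /pazuxeglilo/ meets the structural description of the rule, so the form surfaces unchanged.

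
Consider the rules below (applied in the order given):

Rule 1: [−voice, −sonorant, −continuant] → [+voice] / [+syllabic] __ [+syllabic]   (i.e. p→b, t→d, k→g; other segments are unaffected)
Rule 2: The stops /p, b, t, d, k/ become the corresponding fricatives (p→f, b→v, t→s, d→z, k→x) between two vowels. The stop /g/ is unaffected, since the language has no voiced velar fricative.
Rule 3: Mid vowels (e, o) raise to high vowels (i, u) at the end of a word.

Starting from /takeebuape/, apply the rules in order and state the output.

tageevuavi

Rule 1 (intervocalic voicing): /k/ is a voiceless stop between vowels /a/ and /e/, so it voices to [g]. /p/ is a voiceless stop between vowels /a/ and /e/, so it voices to [b]. /takeebuape/ → tageebuabe.
Rule 2 (intervocalic spirantization): /b/ is a stop between vowels /e/ and /u/, so it spirantizes to the fricative [v]. /b/ is a stop between vowels /a/ and /e/, so it spirantizes to the fricative [v]. /tageebuabe/ → tageevuave.
Rule 3 (final vowel raising): /e/ is a mid vowel in word-final position, so it raises to [i]. /tageevuave/ → tageevuavi.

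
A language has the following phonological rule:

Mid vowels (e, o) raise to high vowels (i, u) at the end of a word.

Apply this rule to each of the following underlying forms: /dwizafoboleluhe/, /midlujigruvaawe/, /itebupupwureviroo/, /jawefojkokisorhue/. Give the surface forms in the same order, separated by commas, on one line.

/dwizafoboleluhe/: /e/ is a mid vowel in word-final position, so it raises to [i]. → [dwizafoboleluhi].
/midlujigruvaawe/: /e/ is a mid vowel in word-final position, so it raises to [i]. → [midlujigruvaawi].
/itebupupwureviroo/: /o/ is a mid vowel in word-final position, so it raises to [u]. → [itebupupwurevirou].
/jawefojkokisorhue/: /e/ is a mid vowel in word-final position, so it raises to [i]. → [jawefojkokisorhui].

dwizafoboleluhi, midlujigruvaawi, itebupupwurevirou, jawefojkokisorhui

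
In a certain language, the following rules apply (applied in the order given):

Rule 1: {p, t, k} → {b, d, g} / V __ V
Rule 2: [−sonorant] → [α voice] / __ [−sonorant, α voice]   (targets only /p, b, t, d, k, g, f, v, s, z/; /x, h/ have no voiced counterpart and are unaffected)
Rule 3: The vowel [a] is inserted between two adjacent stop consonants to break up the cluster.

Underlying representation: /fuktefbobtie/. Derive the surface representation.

fukatevbopatie

Rule 1 (intervocalic voicing): no segment meets the environment; /fuktefbobtie/ is unchanged.
Rule 2 (regressive voicing assimilation): /f/ precedes the voiced obstruent /b/, so it voices to [v] by assimilation. /b/ precedes the voiceless obstruent /t/, so it devoices to [p] by assimilation. /fuktefbobtie/ → fuktevboptie.
Rule 3 (stop-cluster a-epenthesis): /k/ and /t/ form a stop–stop cluster, so [a] is inserted between them. /p/ and /t/ form a stop–stop cluster, so [a] is inserted between them. /fuktevboptie/ → fukatevbopatie.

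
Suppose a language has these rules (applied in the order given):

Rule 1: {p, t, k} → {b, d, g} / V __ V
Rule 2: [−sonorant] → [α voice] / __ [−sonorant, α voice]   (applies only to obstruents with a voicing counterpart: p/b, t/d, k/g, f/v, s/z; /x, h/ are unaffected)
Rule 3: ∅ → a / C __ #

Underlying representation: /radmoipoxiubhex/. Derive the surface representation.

Rule 1 (intervocalic voicing): /p/ is a voiceless stop between vowels /i/ and /o/, so it voices to [b]. /radmoipoxiubhex/ → radmoiboxiubhex.
Rule 2 (regressive voicing assimilation): /b/ precedes the voiceless obstruent /h/, so it devoices to [p] by assimilation. /radmoiboxiubhex/ → radmoiboxiuphex.
Rule 3 (final a-epenthesis): the form ends in the consonant /x/, so [a] is inserted word-finally. /radmoiboxiuphex/ → radmoiboxiuphexa.

radmoiboxiuphexa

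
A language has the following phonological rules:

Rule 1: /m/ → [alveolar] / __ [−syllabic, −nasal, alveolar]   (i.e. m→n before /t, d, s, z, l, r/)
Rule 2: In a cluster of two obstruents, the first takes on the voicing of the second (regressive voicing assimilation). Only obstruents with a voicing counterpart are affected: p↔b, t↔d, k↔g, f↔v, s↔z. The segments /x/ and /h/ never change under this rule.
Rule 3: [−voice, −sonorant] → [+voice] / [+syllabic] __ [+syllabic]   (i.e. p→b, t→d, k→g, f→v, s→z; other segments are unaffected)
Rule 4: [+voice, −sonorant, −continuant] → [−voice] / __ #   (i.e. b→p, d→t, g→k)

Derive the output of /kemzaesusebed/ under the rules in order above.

kenzaezuzebet

Rule 1 (nasal place assimilation): /m/ precedes the alveolar consonant /z/, so it assimilates in place to [n]. /kemzaesusebed/ → kenzaesusebed.
Rule 2 (regressive voicing assimilation): no segment meets the environment; /kenzaesusebed/ is unchanged.
Rule 3 (intervocalic voicing): /s/ is a voiceless obstruent between vowels /e/ and /u/, so it voices to [z]. /s/ is a voiceless obstruent between vowels /u/ and /e/, so it voices to [z]. /kenzaesusebed/ → kenzaezuzebed.
Rule 4 (final devoicing): /d/ is a voiced stop in word-final position, so it devoices to [t]. /kenzaezuzebed/ → kenzaezuzebet.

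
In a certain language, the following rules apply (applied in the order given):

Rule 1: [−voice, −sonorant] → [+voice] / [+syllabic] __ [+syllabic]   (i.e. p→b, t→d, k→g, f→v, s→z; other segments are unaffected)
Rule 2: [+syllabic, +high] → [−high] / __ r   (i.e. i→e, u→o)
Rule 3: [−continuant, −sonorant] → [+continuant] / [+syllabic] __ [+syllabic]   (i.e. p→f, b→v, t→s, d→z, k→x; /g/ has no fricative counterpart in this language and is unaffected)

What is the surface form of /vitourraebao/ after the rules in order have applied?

Rule 1 (intervocalic voicing): /t/ is a voiceless obstruent between vowels /i/ and /o/, so it voices to [d]. /vitourraebao/ → vidourraebao.
Rule 2 (pre-rhotic lowering): /u/ is a high vowel immediately before /r/, so it lowers to [o]. /vidourraebao/ → vidoorraebao.
Rule 3 (intervocalic spirantization): /d/ is a stop between vowels /i/ and /o/, so it spirantizes to the fricative [z]. /b/ is a stop between vowels /e/ and /a/, so it spirantizes to the fricative [v]. /vidoorraebao/ → vizoorraevao.

vizoorraevao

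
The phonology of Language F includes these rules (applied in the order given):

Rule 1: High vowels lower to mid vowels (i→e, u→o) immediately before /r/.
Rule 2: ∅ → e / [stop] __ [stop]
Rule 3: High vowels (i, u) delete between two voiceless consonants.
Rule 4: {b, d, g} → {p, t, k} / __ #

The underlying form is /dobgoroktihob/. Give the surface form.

Rule 1 (pre-rhotic lowering): no segment meets the environment; /dobgoroktihob/ is unchanged.
Rule 2 (stop-cluster e-epenthesis): /b/ and /g/ form a stop–stop cluster, so [e] is inserted between them. /k/ and /t/ form a stop–stop cluster, so [e] is inserted between them. /dobgoroktihob/ → dobegoroketihob.
Rule 3 (high vowel syncope): /i/ is a high vowel flanked by voiceless consonants /t/ and /h/, so it deletes. /dobegoroketihob/ → dobegorokethob.
Rule 4 (final devoicing): /b/ is a voiced stop in word-final position, so it devoices to [p]. /dobegorokethob/ → dobegorokethop.

dobegorokethop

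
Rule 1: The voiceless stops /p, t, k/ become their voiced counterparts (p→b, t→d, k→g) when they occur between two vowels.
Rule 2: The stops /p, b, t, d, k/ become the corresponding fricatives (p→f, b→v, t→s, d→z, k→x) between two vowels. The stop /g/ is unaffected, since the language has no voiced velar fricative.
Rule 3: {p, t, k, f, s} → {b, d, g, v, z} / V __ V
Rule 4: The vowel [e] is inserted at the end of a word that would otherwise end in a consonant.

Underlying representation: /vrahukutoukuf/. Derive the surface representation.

vrahuguzougufe

Rule 1 (intervocalic voicing): /k/ is a voiceless stop between vowels /u/ and /u/, so it voices to [g]. /t/ is a voiceless stop between vowels /u/ and /o/, so it voices to [d]. /k/ is a voiceless stop between vowels /u/ and /u/, so it voices to [g]. /vrahukutoukuf/ → vrahugudouguf.
Rule 2 (intervocalic spirantization): /d/ is a stop between vowels /u/ and /o/, so it spirantizes to the fricative [z]. /vrahugudouguf/ → vrahuguzouguf.
Rule 3 (intervocalic voicing): no segment meets the environment; /vrahuguzouguf/ is unchanged.
Rule 4 (final e-epenthesis): the form ends in the consonant /f/, so [e] is inserted word-finally. /vrahuguzouguf/ → vrahuguzougufe.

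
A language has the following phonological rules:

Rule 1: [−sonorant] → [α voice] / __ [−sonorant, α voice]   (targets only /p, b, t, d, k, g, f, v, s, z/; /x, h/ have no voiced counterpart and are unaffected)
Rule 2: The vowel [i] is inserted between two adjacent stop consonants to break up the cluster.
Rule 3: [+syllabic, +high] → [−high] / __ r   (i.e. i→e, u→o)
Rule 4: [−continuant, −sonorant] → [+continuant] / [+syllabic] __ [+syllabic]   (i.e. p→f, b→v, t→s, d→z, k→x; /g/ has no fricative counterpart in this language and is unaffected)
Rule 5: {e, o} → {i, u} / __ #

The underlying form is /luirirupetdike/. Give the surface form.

luererufezizixi

Rule 1 (regressive voicing assimilation): /t/ precedes the voiced obstruent /d/, so it voices to [d] by assimilation. /luirirupetdike/ → luirirupeddike.
Rule 2 (stop-cluster i-epenthesis): /d/ and /d/ form a stop–stop cluster, so [i] is inserted between them. /luirirupeddike/ → luirirupedidike.
Rule 3 (pre-rhotic lowering): /i/ is a high vowel immediately before /r/, so it lowers to [e]. /i/ is a high vowel immediately before /r/, so it lowers to [e]. /luirirupedidike/ → luererupedidike.
Rule 4 (intervocalic spirantization): /p/ is a stop between vowels /u/ and /e/, so it spirantizes to the fricative [f]. /d/ is a stop between vowels /e/ and /i/, so it spirantizes to the fricative [z]. /d/ is a stop between vowels /i/ and /i/, so it spirantizes to the fricative [z]. /k/ is a stop between vowels /i/ and /e/, so it spirantizes to the fricative [x]. /luererupedidike/ → luererufezizixe.
Rule 5 (final vowel raising): /e/ is a mid vowel in word-final position, so it raises to [i]. /luererufezizixe/ → luererufezizixi.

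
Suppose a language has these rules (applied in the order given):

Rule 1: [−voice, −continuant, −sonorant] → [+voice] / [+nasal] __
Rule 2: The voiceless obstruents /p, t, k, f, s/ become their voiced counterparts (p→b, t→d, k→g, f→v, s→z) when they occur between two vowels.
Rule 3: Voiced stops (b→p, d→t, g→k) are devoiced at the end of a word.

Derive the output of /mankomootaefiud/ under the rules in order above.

Rule 1 (post-nasal voicing): /k/ is a voiceless stop immediately after the nasal /n/, so it voices to [g]. /mankomootaefiud/ → mangomootaefiud.
Rule 2 (intervocalic voicing): /t/ is a voiceless obstruent between vowels /o/ and /a/, so it voices to [d]. /f/ is a voiceless obstruent between vowels /e/ and /i/, so it voices to [v]. /mangomootaefiud/ → mangomoodaeviud.
Rule 3 (final devoicing): /d/ is a voiced stop in word-final position, so it devoices to [t]. /mangomoodaeviud/ → mangomoodaeviut.

mangomoodaeviut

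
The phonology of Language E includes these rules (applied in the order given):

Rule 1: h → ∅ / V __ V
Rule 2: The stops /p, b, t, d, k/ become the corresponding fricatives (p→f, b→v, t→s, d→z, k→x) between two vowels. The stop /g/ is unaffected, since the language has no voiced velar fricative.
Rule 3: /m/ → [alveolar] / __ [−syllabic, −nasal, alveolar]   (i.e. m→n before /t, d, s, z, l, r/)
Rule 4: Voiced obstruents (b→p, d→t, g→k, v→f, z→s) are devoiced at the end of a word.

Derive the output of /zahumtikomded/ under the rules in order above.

Rule 1 (intervocalic h-deletion): /h/ occurs between vowels /a/ and /u/, so it deletes. /zahumtikomded/ → zaumtikomded.
Rule 2 (intervocalic spirantization): /k/ is a stop between vowels /i/ and /o/, so it spirantizes to the fricative [x]. /zaumtikomded/ → zaumtixomded.
Rule 3 (nasal place assimilation): /m/ precedes the alveolar consonant /t/, so it assimilates in place to [n]. /m/ precedes the alveolar consonant /d/, so it assimilates in place to [n]. /zaumtixomded/ → zauntixonded.
Rule 4 (final devoicing): /d/ is a voiced obstruent in word-final position, so it devoices to [t]. /zauntixonded/ → zauntixondet.

zauntixondet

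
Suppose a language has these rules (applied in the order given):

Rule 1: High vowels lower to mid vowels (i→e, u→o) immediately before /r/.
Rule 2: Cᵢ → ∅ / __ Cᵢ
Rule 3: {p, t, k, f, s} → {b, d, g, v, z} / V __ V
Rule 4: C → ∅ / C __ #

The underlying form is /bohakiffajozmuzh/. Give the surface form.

Rule 1 (pre-rhotic lowering): no segment meets the environment; /bohakiffajozmuzh/ is unchanged.
Rule 2 (degemination): /ff/ is a geminate; the first /f/ deletes. /bohakiffajozmuzh/ → bohakifajozmuzh.
Rule 3 (intervocalic voicing): /k/ is a voiceless obstruent between vowels /a/ and /i/, so it voices to [g]. /f/ is a voiceless obstruent between vowels /i/ and /a/, so it voices to [v]. /bohakifajozmuzh/ → bohagivajozmuzh.
Rule 4 (final cluster simplification): /h/ is the second consonant of a word-final cluster /zh/, so it deletes. /bohagivajozmuzh/ → bohagivajozmuz.

bohagivajozmuz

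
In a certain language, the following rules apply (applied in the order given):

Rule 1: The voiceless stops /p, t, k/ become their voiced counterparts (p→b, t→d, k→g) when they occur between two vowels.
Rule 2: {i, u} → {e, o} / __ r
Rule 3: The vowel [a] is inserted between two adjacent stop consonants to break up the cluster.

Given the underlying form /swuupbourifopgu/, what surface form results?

swuupaboorifopagu

Rule 1 (intervocalic voicing): no segment meets the environment; /swuupbourifopgu/ is unchanged.
Rule 2 (pre-rhotic lowering): /u/ is a high vowel immediately before /r/, so it lowers to [o]. /swuupbourifopgu/ → swuupboorifopgu.
Rule 3 (stop-cluster a-epenthesis): /p/ and /b/ form a stop–stop cluster, so [a] is inserted between them. /p/ and /g/ form a stop–stop cluster, so [a] is inserted between them. /swuupboorifopgu/ → swuupaboorifopagu.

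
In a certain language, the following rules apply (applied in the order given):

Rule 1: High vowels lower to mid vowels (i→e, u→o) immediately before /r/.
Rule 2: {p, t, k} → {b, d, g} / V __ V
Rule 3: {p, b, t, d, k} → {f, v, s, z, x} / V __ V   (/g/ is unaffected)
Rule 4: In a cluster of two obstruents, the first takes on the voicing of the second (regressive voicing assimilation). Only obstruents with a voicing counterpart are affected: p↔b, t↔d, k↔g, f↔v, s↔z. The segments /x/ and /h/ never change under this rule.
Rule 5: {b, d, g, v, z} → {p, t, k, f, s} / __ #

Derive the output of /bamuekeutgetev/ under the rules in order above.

Rule 1 (pre-rhotic lowering): no segment meets the environment; /bamuekeutgetev/ is unchanged.
Rule 2 (intervocalic voicing): /k/ is a voiceless stop between vowels /e/ and /e/, so it voices to [g]. /t/ is a voiceless stop between vowels /e/ and /e/, so it voices to [d]. /bamuekeutgetev/ → bamuegeutgedev.
Rule 3 (intervocalic spirantization): /d/ is a stop between vowels /e/ and /e/, so it spirantizes to the fricative [z]. /bamuegeutgedev/ → bamuegeutgezev.
Rule 4 (regressive voicing assimilation): /t/ precedes the voiced obstruent /g/, so it voices to [d] by assimilation. /bamuegeutgezev/ → bamuegeudgezev.
Rule 5 (final devoicing): /v/ is a voiced obstruent in word-final position, so it devoices to [f]. /bamuegeudgezev/ → bamuegeudgezef.

bamuegeudgezef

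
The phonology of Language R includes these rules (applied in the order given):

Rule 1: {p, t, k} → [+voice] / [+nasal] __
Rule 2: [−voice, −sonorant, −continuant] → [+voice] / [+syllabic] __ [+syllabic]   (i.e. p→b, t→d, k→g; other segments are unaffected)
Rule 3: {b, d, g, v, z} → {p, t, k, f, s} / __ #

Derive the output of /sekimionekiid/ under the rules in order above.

segimionegiit

Rule 1 (post-nasal voicing): no segment meets the environment; /sekimionekiid/ is unchanged.
Rule 2 (intervocalic voicing): /k/ is a voiceless stop between vowels /e/ and /i/, so it voices to [g]. /k/ is a voiceless stop between vowels /e/ and /i/, so it voices to [g]. /sekimionekiid/ → segimionegiid.
Rule 3 (final devoicing): /d/ is a voiced obstruent in word-final position, so it devoices to [t]. /segimionegiid/ → segimionegiit.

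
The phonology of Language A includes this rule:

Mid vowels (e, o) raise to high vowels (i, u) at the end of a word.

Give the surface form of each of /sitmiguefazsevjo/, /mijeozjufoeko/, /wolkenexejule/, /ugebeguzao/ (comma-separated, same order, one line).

/sitmiguefazsevjo/: /o/ is a mid vowel in word-final position, so it raises to [u]. → [sitmiguefazsevju].
/mijeozjufoeko/: /o/ is a mid vowel in word-final position, so it raises to [u]. → [mijeozjufoeku].
/wolkenexejule/: /e/ is a mid vowel in word-final position, so it raises to [i]. → [wolkenexejuli].
/ugebeguzao/: /o/ is a mid vowel in word-final position, so it raises to [u]. → [ugebeguzau].

sitmiguefazsevju, mijeozjufoeku, wolkenexejuli, ugebeguzau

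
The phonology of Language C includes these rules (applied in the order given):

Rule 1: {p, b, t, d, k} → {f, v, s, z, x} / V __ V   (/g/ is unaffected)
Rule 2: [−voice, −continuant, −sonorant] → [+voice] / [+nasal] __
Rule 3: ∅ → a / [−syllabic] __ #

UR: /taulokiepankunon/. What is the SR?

Rule 1 (intervocalic spirantization): /k/ is a stop between vowels /o/ and /i/, so it spirantizes to the fricative [x]. /p/ is a stop between vowels /e/ and /a/, so it spirantizes to the fricative [f]. /taulokiepankunon/ → tauloxiefankunon.
Rule 2 (post-nasal voicing): /k/ is a voiceless stop immediately after the nasal /n/, so it voices to [g]. /tauloxiefankunon/ → tauloxiefangunon.
Rule 3 (final a-epenthesis): the form ends in the consonant /n/, so [a] is inserted word-finally. /tauloxiefangunon/ → tauloxiefangunona.

tauloxiefangunona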